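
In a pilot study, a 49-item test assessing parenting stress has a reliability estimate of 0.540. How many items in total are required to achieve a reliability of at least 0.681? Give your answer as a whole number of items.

Invert Spearman-Brown to solve for n:
n = r*(1 − r) / [ r (1 − r*) ]
n = [0.681 × 0.460] / [0.540 × 0.319]
n = 0.313260 / 0.172260 ≈ 1.8185
Items needed = n × 49 = 1.8185 × 49 ≈ 89.11 → round up to 90

90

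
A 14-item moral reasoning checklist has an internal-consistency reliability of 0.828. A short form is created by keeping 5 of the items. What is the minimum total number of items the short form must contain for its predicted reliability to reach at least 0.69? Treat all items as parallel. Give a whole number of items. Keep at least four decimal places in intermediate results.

First, r for the 5-item form: n = 5/14 = 0.3571, so r_5 = 0.3571·0.828/(1 + (0.3571 − 1)·0.828) = 0.6322
Then solve for n' with r_old = 0.6322, r_target = 0.69: n' = 0.69(1 − 0.6322)/[0.6322(1 − 0.69)] = 1.2949
Items = 1.2949 × 5 ≈ 6.47 → 7

7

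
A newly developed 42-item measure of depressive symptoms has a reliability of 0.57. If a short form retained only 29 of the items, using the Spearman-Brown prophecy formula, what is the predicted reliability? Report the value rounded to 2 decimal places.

The new length is 29/42 = 0.6905 times the old.
Spearman-Brown: r_new = n·r / (1 + (n − 1)·r)
r_new = 0.6905·0.57 / [1 + (0.6905 − 1)·0.57]
     = 0.3936 / 0.8236 = 0.4779

0.48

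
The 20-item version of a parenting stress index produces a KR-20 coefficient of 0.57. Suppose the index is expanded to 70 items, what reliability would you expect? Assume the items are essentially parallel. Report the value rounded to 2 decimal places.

0.82

Length ratio n = 70/20 = 3.5
r_new = (3.5 × 0.57) / (1 + (3.5 − 1) × 0.57)
     = 1.9950 / 2.4250 = 0.8227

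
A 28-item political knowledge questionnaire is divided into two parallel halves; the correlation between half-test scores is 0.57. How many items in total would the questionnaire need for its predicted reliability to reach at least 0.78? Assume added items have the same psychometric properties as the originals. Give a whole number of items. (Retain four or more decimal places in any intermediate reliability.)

Corrected full-test reliability: r_full = 2 × 0.57 / (1 + 0.57) ≈ 0.7261
Solve Spearman-Brown for n: n = 0.78(1 − 0.7261) / [0.7261(1 − 0.78)] = 1.3374
Required items = 1.3374 × 28 = 37.45, so 38 items.

38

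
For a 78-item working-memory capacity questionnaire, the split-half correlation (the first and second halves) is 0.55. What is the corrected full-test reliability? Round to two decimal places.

The full test is twice the length of either half (n = 2).
r_full = 2(0.55) / (1 + 0.55)
r_full = 1.1000 / 1.5500 ≈ 0.7097

0.71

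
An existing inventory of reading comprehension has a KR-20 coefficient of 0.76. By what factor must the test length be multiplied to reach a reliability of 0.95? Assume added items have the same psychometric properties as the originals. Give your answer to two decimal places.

6.00

Invert Spearman-Brown to solve for n:
n = r_target (1 − r_old) / [ r_old (1 − r_target) ]
n = [0.95 × 0.24] / [0.76 × 0.05]
n = 0.2280 / 0.0380 ≈ 6.0000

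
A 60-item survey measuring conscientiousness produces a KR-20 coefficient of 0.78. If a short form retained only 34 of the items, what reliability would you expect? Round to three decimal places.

0.668

n = 34/60 = 0.5667
Spearman-Brown: r_new = n·r / (1 + (n − 1)·r)
r_new = (0.5667 × 0.78) / (1 + (0.5667 − 1) × 0.78)
r_new = 0.4420 / 0.6620 ≈ 0.6677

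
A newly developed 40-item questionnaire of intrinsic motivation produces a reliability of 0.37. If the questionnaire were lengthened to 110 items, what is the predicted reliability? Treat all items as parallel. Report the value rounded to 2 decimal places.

0.62

Length ratio n = 110/40 = 2.75
r_new = (2.75 × 0.37) / (1 + (2.75 − 1) × 0.37)
r_new = 1.0175 / 1.6475 ≈ 0.6176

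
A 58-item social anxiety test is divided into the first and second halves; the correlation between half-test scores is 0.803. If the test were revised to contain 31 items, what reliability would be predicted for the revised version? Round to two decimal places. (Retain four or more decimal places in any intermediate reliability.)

Spearman-Brown correction (n = 2): r_full = 2·0.803/(1 + 0.803) = 0.8907
Then adjust to 31 items: n = 31/58 = 0.5345
r_new = n·r_full / (1 + (n − 1)·r_full) = 0.4761 / 0.5854 ≈ 0.8133

0.81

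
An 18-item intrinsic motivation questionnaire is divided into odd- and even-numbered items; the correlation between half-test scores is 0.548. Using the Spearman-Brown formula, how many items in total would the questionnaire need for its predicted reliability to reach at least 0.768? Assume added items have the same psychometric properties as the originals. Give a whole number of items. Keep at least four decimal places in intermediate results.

25

Corrected full-test reliability: r_full = 2 × 0.548 / (1 + 0.548) ≈ 0.7080
Solve Spearman-Brown for n: n = 0.768(1 − 0.7080) / [0.7080(1 − 0.768)] = 1.3653
Required items = 1.3653 × 18 = 24.58, so 25 items.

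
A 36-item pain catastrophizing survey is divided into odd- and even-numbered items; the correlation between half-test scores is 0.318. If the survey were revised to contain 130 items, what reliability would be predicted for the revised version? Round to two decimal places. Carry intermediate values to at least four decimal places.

Spearman-Brown correction (n = 2): r_full = 2·0.318/(1 + 0.318) = 0.4825
Then adjust to 130 items: n = 130/36 = 3.6111
r_new = n·r_full / (1 + (n − 1)·r_full) = 1.7424 / 2.2599 ≈ 0.7710

0.77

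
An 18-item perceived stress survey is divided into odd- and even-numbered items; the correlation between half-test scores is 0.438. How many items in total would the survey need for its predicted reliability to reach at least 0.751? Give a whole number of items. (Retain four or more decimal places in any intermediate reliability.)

35

r_full = 2(0.438)/(1 + 0.438) = 0.6092
Solve Spearman-Brown for n: n = 0.751(1 − 0.6092) / [0.6092(1 − 0.751)] = 1.9348
Required items = 1.9348 × 18 = 34.83, so 35 items.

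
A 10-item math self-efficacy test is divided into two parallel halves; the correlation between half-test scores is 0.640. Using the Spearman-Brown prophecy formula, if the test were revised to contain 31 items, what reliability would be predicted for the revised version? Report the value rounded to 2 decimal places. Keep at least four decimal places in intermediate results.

Spearman-Brown correction (n = 2): r_full = 2·0.640/(1 + 0.640) = 0.7805
Then adjust to 31 items: n = 31/10 = 3.1000
r_new = n·r_full / (1 + (n − 1)·r_full) = 2.4196 / 2.6391 ≈ 0.9168

0.92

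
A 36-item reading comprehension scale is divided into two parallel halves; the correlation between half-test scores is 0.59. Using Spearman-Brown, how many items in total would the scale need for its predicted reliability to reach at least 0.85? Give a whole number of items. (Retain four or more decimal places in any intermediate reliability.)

r_full = 2(0.59)/(1 + 0.59) = 0.7421
n = r_tgt(1 − r_full) / [r_full(1 − r_tgt)] = 0.85 × 0.2579 / (0.7421 × 0.15) ≈ 1.9693
Items = 1.9693 × 36 ≈ 70.89 → 71

71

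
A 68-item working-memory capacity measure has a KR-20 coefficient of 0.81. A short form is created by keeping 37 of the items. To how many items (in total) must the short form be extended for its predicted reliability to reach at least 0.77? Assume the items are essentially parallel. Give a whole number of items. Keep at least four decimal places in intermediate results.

Short-form reliability: n = 37/68 = 0.5441; r_37 = n·r/(1+(n−1)r) ≈ 0.6988
Length factor from the short form to reach 0.77: n' = 0.77(1 − 0.6988) / [0.6988(1 − 0.77)] ≈ 1.4430
Items = 1.4430 × 37 ≈ 53.39 → 54

54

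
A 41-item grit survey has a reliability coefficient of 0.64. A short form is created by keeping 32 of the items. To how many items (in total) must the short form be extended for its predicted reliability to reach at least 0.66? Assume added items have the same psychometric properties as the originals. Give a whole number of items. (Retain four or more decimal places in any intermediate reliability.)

45

Short-form reliability: n = 32/41 = 0.7805; r_32 = n·r/(1+(n−1)r) ≈ 0.5812
Then solve for n' with r_old = 0.5812, r_target = 0.66: n' = 0.66(1 − 0.5812)/[0.5812(1 − 0.66)] = 1.3988
Items = 1.3988 × 32 ≈ 44.76 → 45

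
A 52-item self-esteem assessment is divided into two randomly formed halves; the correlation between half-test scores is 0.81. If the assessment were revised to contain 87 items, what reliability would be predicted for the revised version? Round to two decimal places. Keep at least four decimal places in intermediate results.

Full-test reliability from the split-half r: r_full = 2(0.81)/(1 + 0.81) = 0.8950
Then adjust to 87 items: n = 87/52 = 1.6731
r_new = n·r_full / (1 + (n − 1)·r_full) = 1.4974 / 1.6024 ≈ 0.9345

0.93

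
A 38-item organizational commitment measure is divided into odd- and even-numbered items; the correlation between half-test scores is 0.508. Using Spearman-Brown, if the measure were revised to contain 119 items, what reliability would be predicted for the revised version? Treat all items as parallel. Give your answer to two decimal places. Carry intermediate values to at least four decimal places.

0.87

First correct the split-half correlation to full-test reliability: r_full = 2 × 0.508 / (1 + 0.508) ≈ 0.6737
Then adjust to 119 items: n = 119/38 = 3.1316
r_new = n·r_full / (1 + (n − 1)·r_full) = 2.1098 / 2.4361 ≈ 0.8661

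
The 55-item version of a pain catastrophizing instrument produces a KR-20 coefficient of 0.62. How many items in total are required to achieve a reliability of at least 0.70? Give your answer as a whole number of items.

79

Spearman-Brown solved for the length factor n:
n = r_target (1 − r_old) / [ r_old (1 − r_target) ]
n = 0.70 × (1 − 0.62) / [ 0.62 × (1 − 0.70) ]
  = 0.2660 / 0.1860 = 1.4301
1.4301 × 55 = 78.66 → 79 items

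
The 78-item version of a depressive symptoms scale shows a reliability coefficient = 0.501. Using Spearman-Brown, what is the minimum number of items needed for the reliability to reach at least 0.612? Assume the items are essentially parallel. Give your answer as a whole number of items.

123

Spearman-Brown solved for the length factor n:
n = r_target (1 − r_old) / [ r_old (1 − r_target) ]
n = 0.612 × (1 − 0.501) / [ 0.501 × (1 − 0.612) ]
n = 0.305388 / 0.194388 ≈ 1.5710
Items needed = n × 78 = 1.5710 × 78 ≈ 122.54 → round up to 123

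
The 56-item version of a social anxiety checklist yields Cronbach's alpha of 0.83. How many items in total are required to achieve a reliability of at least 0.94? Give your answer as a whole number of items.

180

Spearman-Brown solved for the length factor n:
n = r_target (1 − r_old) / [ r_old (1 − r_target) ]
n = 0.94(1 − 0.83) / [0.83(1 − 0.94)]
  = 0.1598 / 0.0498 = 3.2088
So the test needs 3.2088 × 56 ≈ 179.69 items; rounding up, 180.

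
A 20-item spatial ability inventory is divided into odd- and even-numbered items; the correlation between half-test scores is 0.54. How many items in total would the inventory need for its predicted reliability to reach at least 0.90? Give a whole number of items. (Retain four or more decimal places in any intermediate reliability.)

r_full = 2(0.54)/(1 + 0.54) = 0.7013
Solve Spearman-Brown for n: n = 0.90(1 − 0.7013) / [0.7013(1 − 0.90)] = 3.8333
Items = 3.8333 × 20 ≈ 76.67 → 77

77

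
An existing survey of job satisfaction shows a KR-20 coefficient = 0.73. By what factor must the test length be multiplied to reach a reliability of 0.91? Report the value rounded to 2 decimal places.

3.74

n = 0.91(1 − 0.73) / [0.73(1 − 0.91)]
n = 0.2457 / 0.0657 ≈ 3.7397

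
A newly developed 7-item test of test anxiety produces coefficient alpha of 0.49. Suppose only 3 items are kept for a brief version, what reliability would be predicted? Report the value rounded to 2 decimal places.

0.29

The new length is 3/7 = 0.4286 times the old.
Apply the Spearman-Brown prophecy formula, r' = nr / [1 + (n − 1)r]:
r_new = 0.4286·0.49 / [1 + (0.4286 − 1)·0.49]
     = 0.2100 / 0.7200 = 0.2917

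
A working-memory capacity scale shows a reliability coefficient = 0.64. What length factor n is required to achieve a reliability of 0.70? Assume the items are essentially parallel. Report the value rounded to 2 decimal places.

1.31

Spearman-Brown solved for the length factor n:
n = r_target (1 − r_old) / [ r_old (1 − r_target) ]
n = 0.70(1 − 0.64) / [0.64(1 − 0.70)]
n = 0.2520 / 0.1920 ≈ 1.3125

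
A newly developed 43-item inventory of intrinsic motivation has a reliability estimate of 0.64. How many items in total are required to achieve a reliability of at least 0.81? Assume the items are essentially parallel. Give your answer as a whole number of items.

104

Rearranging the Spearman-Brown formula for n,
n = r_target (1 − r_old) / [ r_old (1 − r_target) ]
n = 0.81(1 − 0.64) / [0.64(1 − 0.81)]
n = 0.2916 / 0.1216 ≈ 2.3980
So the test needs 2.3980 × 43 ≈ 103.11 items; rounding up, 104.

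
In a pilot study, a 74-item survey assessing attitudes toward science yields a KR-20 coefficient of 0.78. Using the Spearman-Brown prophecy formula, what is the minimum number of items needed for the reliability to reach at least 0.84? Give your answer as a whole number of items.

Rearranging the Spearman-Brown formula for n,
n = r_target (1 − r_old) / [ r_old (1 − r_target) ]
n = [0.84 × 0.22] / [0.78 × 0.16]
  = 0.1848 / 0.1248 = 1.4808
1.4808 × 74 = 109.58 → 110 items

110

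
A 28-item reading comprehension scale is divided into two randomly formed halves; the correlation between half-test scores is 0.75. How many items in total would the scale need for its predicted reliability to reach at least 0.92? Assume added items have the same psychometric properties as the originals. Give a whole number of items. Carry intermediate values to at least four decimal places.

54

Corrected full-test reliability: r_full = 2 × 0.75 / (1 + 0.75) ≈ 0.8571
Solve Spearman-Brown for n: n = 0.92(1 − 0.8571) / [0.8571(1 − 0.92)] = 1.9173
Required items = 1.9173 × 28 = 53.68, so 54 items.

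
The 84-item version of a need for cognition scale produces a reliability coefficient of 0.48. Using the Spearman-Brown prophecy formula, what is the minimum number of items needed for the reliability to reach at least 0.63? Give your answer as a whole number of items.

155

Rearranging the Spearman-Brown formula for n,
n = r*(1 − r) / [ r (1 − r*) ]
n = 0.63(1 − 0.48) / [0.48(1 − 0.63)]
n = 0.3276 / 0.1776 ≈ 1.8446
1.8446 × 84 = 154.95 → 155 items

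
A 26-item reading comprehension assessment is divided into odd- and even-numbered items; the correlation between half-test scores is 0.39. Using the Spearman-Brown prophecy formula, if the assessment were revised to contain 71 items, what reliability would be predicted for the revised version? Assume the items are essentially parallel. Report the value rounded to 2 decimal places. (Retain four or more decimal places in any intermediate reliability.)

Spearman-Brown correction (n = 2): r_full = 2·0.39/(1 + 0.39) = 0.5612
Length factor from 26 to 71 items: n = 71/26 = 2.7308
r_new = n·r_full / (1 + (n − 1)·r_full) = 1.5325 / 1.9713 ≈ 0.7774

0.78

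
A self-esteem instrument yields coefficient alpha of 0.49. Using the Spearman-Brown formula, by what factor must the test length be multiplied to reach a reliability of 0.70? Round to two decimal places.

2.43

Rearranging the Spearman-Brown formula for n,
n = r*(1 − r) / [ r (1 − r*) ]
n = [0.70 × 0.51] / [0.49 × 0.30]
n = 0.3570 / 0.1470 ≈ 2.4286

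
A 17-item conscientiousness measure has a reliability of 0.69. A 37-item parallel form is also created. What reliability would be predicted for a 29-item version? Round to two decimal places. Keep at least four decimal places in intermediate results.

The 37-item form is not needed; work directly from the 17-item form with n = 29/17 = 1.7059.
r_{29} = n·r / (1 + (n − 1)·r) = 1.1771 / 1.4871 ≈ 0.7915

0.79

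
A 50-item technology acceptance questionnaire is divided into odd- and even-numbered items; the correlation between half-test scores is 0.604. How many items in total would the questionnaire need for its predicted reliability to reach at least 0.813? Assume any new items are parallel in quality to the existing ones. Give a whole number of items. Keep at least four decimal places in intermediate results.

72

Corrected full-test reliability: r_full = 2 × 0.604 / (1 + 0.604) ≈ 0.7531
Solve Spearman-Brown for n: n = 0.813(1 − 0.7531) / [0.7531(1 − 0.813)] = 1.4253
Required items = 1.4253 × 50 = 71.27, so 72 items.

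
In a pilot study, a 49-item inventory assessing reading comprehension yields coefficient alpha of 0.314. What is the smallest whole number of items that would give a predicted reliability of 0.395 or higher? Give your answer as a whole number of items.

Invert Spearman-Brown to solve for n:
n = r*(1 − r) / [ r (1 − r*) ]
n = 0.395 × (1 − 0.314) / [ 0.314 × (1 − 0.395) ]
  = 0.270970 / 0.189970 = 1.4264
1.4264 × 49 = 69.89 → 70 items

70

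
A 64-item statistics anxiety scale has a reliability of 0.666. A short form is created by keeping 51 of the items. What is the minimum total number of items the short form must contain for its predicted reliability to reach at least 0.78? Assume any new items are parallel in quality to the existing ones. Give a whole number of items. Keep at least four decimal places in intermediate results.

Short-form reliability: n = 51/64 = 0.7969; r_51 = n·r/(1+(n−1)r) ≈ 0.6138
Then solve for n' with r_old = 0.6138, r_target = 0.78: n' = 0.78(1 − 0.6138)/[0.6138(1 − 0.78)] = 2.2308
Total items = 2.2308 × 51 = 113.77, rounded up to 114.

114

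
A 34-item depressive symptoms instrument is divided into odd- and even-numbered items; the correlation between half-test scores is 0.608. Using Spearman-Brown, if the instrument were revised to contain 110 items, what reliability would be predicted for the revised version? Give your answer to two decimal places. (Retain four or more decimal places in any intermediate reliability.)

Full-test reliability from the split-half r: r_full = 2(0.608)/(1 + 0.608) = 0.7562
Then adjust to 110 items: n = 110/34 = 3.2353
r_new = n·r_full / (1 + (n − 1)·r_full) = 2.4465 / 2.6903 ≈ 0.9094

0.91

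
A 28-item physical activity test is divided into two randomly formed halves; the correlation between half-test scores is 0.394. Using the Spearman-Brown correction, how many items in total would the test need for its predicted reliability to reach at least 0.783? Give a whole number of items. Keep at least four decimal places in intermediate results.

78

Corrected full-test reliability: r_full = 2 × 0.394 / (1 + 0.394) ≈ 0.5653
n = r_tgt(1 − r_full) / [r_full(1 − r_tgt)] = 0.783 × 0.4347 / (0.5653 × 0.217) ≈ 2.7747
Items = 2.7747 × 28 ≈ 77.69 → 78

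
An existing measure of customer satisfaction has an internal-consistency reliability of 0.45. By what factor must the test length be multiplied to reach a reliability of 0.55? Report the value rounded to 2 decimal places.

1.49

n = 0.55 × (1 − 0.45) / [ 0.45 × (1 − 0.55) ]
n = 0.3025 / 0.2025 ≈ 1.4938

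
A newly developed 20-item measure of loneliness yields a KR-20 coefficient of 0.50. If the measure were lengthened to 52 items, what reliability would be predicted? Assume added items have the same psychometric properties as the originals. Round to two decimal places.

0.72

n = 52/20 = 2.6
Spearman-Brown: r_new = n·r / (1 + (n − 1)·r)
r_new = 2.6·0.50 / [1 + (2.6 − 1)·0.50]
     = 1.3000 / 1.8000 = 0.7222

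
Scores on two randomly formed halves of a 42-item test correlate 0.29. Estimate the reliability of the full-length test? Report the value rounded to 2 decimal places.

0.45

Each half is half the length of the full test, so the full test is n = 2 times a half.
r_full = 2(0.29) / (1 + 0.29)
r_full = 0.5800 / 1.2900 ≈ 0.4496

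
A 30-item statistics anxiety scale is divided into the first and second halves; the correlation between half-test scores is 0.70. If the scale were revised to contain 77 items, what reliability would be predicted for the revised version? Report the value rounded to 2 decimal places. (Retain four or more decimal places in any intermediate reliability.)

0.92

Spearman-Brown correction (n = 2): r_full = 2·0.70/(1 + 0.70) = 0.8235
Then adjust to 77 items: n = 77/30 = 2.5667
r_new = n·r_full / (1 + (n − 1)·r_full) = 2.1137 / 2.2902 ≈ 0.9229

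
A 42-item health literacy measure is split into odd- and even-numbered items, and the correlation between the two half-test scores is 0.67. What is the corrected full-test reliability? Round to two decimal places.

0.80

r_full = 2(0.67) / (1 + 0.67)
r_full = 1.3400 / 1.6700 ≈ 0.8024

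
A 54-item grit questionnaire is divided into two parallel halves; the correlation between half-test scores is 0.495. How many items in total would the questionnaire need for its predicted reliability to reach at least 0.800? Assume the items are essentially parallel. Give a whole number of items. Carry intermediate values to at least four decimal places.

Corrected full-test reliability: r_full = 2 × 0.495 / (1 + 0.495) ≈ 0.6622
n = r_tgt(1 − r_full) / [r_full(1 − r_tgt)] = 0.800 × 0.3378 / (0.6622 × 0.200) ≈ 2.0405
Items = 2.0405 × 54 ≈ 110.19 → 111

111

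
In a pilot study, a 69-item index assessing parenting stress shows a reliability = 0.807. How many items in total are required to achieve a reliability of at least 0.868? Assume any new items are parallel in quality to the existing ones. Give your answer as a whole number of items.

n = 0.868(1 − 0.807) / [0.807(1 − 0.868)]
  = 0.167524 / 0.106524 = 1.5726
Items needed = n × 69 = 1.5726 × 69 ≈ 108.51 → round up to 109

109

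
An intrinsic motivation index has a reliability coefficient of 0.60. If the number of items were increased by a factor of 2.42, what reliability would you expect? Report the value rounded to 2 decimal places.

r_new = 2.42·0.60 / [1 + (2.42 − 1)·0.60]
     = 1.4520 / 1.8520 = 0.7840

0.78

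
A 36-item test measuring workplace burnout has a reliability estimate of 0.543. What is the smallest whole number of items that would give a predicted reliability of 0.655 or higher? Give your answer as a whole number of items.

Rearranging the Spearman-Brown formula for n,
n = r*(1 − r) / [ r (1 − r*) ]
n = 0.655(1 − 0.543) / [0.543(1 − 0.655)]
n = 0.299335 / 0.187335 ≈ 1.5979
Items needed = n × 36 = 1.5979 × 36 ≈ 57.52 → round up to 58

58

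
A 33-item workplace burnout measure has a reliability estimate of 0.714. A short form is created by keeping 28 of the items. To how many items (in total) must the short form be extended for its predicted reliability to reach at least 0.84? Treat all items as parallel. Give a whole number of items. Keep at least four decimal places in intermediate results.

70

First, r for the 28-item form: n = 28/33 = 0.8485, so r_28 = 0.8485·0.714/(1 + (0.8485 − 1)·0.714) = 0.6793
Then solve for n' with r_old = 0.6793, r_target = 0.84: n' = 0.84(1 − 0.6793)/[0.6793(1 − 0.84)] = 2.4785
Total items = 2.4785 × 28 = 69.40, rounded up to 70.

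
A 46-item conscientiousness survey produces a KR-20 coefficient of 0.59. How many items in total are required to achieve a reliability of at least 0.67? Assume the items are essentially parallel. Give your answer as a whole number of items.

65

Invert Spearman-Brown to solve for n:
n = r_target (1 − r_old) / [ r_old (1 − r_target) ]
n = 0.67(1 − 0.59) / [0.59(1 − 0.67)]
  = 0.2747 / 0.1947 = 1.4109
So the test needs 1.4109 × 46 ≈ 64.90 items; rounding up, 65.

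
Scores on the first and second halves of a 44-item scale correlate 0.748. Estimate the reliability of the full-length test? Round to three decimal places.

Each half is half the length of the full test, so the full test is n = 2 times a half.
r_full = 2(0.748) / (1 + 0.748)
r_full = 1.4960 / 1.7480 ≈ 0.8558

0.856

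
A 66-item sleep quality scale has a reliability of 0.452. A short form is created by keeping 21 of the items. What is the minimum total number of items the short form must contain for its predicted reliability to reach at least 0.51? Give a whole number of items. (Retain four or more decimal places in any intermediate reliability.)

84

First, r for the 21-item form: n = 21/66 = 0.3182, so r_21 = 0.3182·0.452/(1 + (0.3182 − 1)·0.452) = 0.2079
Then solve for n' with r_old = 0.2079, r_target = 0.51: n' = 0.51(1 − 0.2079)/[0.2079(1 − 0.51)] = 3.9655
Total items = 3.9655 × 21 = 83.28, rounded up to 84.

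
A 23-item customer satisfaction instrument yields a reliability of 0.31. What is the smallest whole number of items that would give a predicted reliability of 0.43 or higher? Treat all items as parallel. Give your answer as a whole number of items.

39

n = 0.43 × (1 − 0.31) / [ 0.31 × (1 − 0.43) ]
n = 0.2967 / 0.1767 ≈ 1.6791
So the test needs 1.6791 × 23 ≈ 38.62 items; rounding up, 39.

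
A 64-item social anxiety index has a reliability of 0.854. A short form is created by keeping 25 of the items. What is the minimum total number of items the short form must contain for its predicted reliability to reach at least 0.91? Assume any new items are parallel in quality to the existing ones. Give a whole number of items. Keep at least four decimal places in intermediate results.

111

Short-form reliability: n = 25/64 = 0.3906; r_25 = n·r/(1+(n−1)r) ≈ 0.6956
Then solve for n' with r_old = 0.6956, r_target = 0.91: n' = 0.91(1 − 0.6956)/[0.6956(1 − 0.91)] = 4.4247
Total items = 4.4247 × 25 = 110.62, rounded up to 111.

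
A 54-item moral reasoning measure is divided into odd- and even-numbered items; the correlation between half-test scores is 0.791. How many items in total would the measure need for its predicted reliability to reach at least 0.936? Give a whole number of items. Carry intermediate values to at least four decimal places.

105

r_full = 2(0.791)/(1 + 0.791) = 0.8833
n = r_tgt(1 − r_full) / [r_full(1 − r_tgt)] = 0.936 × 0.1167 / (0.8833 × 0.064) ≈ 1.9322
Required items = 1.9322 × 54 = 104.34, so 105 items.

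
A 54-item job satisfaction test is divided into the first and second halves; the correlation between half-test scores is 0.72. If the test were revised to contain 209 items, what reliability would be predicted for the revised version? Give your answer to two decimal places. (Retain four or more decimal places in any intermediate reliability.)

Spearman-Brown correction (n = 2): r_full = 2·0.72/(1 + 0.72) = 0.8372
Length factor from 54 to 209 items: n = 209/54 = 3.8704
r_new = n·r_full / (1 + (n − 1)·r_full) = 3.2403 / 3.4031 ≈ 0.9522

0.95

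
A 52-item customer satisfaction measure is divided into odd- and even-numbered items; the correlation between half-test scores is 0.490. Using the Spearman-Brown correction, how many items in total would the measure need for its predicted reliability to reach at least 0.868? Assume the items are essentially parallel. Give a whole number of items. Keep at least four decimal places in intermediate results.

178

Corrected full-test reliability: r_full = 2 × 0.490 / (1 + 0.490) ≈ 0.6577
Solve Spearman-Brown for n: n = 0.868(1 − 0.6577) / [0.6577(1 − 0.868)] = 3.4224
Required items = 3.4224 × 52 = 177.96, so 178 items.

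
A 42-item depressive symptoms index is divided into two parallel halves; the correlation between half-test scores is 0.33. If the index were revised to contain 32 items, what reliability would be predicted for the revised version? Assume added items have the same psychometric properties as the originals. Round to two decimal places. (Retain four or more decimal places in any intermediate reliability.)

First correct the split-half correlation to full-test reliability: r_full = 2 × 0.33 / (1 + 0.33) ≈ 0.4962
Length factor from 42 to 32 items: n = 32/42 = 0.7619
r_new = n·r_full / (1 + (n − 1)·r_full) = 0.3781 / 0.8819 ≈ 0.4287

0.43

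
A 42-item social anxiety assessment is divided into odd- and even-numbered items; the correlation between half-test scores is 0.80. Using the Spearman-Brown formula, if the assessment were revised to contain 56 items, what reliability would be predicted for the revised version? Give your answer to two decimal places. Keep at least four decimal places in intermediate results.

0.91

Full-test reliability from the split-half r: r_full = 2(0.80)/(1 + 0.80) = 0.8889
Then adjust to 56 items: n = 56/42 = 1.3333
r_new = n·r_full / (1 + (n − 1)·r_full) = 1.1852 / 1.2963 ≈ 0.9143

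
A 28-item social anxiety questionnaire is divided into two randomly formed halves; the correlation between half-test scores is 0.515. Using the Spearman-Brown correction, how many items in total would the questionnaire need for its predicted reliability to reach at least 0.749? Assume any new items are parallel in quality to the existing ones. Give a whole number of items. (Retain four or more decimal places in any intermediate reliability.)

40

Corrected full-test reliability: r_full = 2 × 0.515 / (1 + 0.515) ≈ 0.6799
n = r_tgt(1 − r_full) / [r_full(1 − r_tgt)] = 0.749 × 0.3201 / (0.6799 × 0.251) ≈ 1.4049
Required items = 1.4049 × 28 = 39.34, so 40 items.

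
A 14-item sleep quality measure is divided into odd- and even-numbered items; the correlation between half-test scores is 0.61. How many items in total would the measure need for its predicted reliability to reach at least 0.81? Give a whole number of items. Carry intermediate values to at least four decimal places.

r_full = 2(0.61)/(1 + 0.61) = 0.7578
n = r_tgt(1 − r_full) / [r_full(1 − r_tgt)] = 0.81 × 0.2422 / (0.7578 × 0.19) ≈ 1.3625
Required items = 1.3625 × 14 = 19.07, so 20 items.

20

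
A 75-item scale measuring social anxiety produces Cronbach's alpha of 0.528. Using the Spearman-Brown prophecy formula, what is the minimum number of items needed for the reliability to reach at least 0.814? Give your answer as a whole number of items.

Invert Spearman-Brown to solve for n:
n = r_target (1 − r_old) / [ r_old (1 − r_target) ]
n = [0.814 × 0.472] / [0.528 × 0.186]
  = 0.384208 / 0.098208 = 3.9122
Items needed = n × 75 = 3.9122 × 75 ≈ 293.42 → round up to 294

294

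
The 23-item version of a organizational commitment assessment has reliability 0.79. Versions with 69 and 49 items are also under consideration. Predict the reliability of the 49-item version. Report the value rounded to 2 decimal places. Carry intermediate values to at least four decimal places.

The 69-item form is not needed; work directly from the 23-item form with n = 49/23 = 2.1304.
r_{49} = n·r / (1 + (n − 1)·r) = 1.6830 / 1.8930 ≈ 0.8891

0.89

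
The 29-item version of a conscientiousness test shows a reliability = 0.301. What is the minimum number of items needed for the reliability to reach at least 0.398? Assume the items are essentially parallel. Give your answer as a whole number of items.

45

n = 0.398 × (1 − 0.301) / [ 0.301 × (1 − 0.398) ]
n = 0.278202 / 0.181202 ≈ 1.5353
1.5353 × 29 = 44.52 → 45 items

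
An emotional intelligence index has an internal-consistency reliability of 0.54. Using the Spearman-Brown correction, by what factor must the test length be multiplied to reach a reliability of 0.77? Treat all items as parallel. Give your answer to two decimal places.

2.85

Spearman-Brown solved for the length factor n:
n = r*(1 − r) / [ r (1 − r*) ]
n = 0.77(1 − 0.54) / [0.54(1 − 0.77)]
  = 0.3542 / 0.1242 = 2.8519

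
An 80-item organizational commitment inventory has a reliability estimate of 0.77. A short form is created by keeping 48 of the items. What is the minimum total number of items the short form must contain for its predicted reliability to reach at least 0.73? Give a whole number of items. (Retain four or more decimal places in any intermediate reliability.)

Short-form reliability: n = 48/80 = 0.6000; r_48 = n·r/(1+(n−1)r) ≈ 0.6676
Length factor from the short form to reach 0.73: n' = 0.73(1 − 0.6676) / [0.6676(1 − 0.73)] ≈ 1.3462
Total items = 1.3462 × 48 = 64.62, rounded up to 65.

65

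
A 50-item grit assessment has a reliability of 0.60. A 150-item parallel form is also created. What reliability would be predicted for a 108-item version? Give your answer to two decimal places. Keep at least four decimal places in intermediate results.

0.76

Only the ratio of lengths matters: n = 108/50 = 2.1600
r_{108} = n·r / (1 + (n − 1)·r) = 1.2960 / 1.6960 ≈ 0.7642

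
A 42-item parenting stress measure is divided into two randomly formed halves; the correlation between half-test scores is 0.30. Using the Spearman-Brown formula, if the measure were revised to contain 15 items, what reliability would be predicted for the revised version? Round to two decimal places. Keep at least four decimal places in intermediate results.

0.23

Spearman-Brown correction (n = 2): r_full = 2·0.30/(1 + 0.30) = 0.4615
Length factor from 42 to 15 items: n = 15/42 = 0.3571
r_new = n·r_full / (1 + (n − 1)·r_full) = 0.1648 / 0.7033 ≈ 0.2343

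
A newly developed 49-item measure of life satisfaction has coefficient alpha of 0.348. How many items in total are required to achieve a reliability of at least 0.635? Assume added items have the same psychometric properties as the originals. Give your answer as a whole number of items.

n = [0.635 × 0.652] / [0.348 × 0.365]
  = 0.414020 / 0.127020 = 3.2595
So the test needs 3.2595 × 49 ≈ 159.72 items; rounding up, 160.

160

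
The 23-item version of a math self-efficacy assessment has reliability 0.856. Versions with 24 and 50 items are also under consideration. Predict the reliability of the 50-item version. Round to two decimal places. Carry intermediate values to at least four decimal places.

Only the ratio of lengths matters: n = 50/23 = 2.1739
r_{50} = n·r / (1 + (n − 1)·r) = 1.8609 / 2.0049 ≈ 0.9282

0.93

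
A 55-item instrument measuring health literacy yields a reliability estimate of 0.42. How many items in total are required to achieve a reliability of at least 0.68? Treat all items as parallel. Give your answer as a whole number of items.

162

Rearranging the Spearman-Brown formula for n,
n = r_target (1 − r_old) / [ r_old (1 − r_target) ]
n = 0.68 × (1 − 0.42) / [ 0.42 × (1 − 0.68) ]
n = 0.3944 / 0.1344 ≈ 2.9345
So the test needs 2.9345 × 55 ≈ 161.40 items; rounding up, 162.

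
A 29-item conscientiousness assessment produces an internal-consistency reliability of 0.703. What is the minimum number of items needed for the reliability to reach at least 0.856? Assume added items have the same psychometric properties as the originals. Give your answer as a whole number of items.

Rearranging the Spearman-Brown formula for n,
n = r_target (1 − r_old) / [ r_old (1 − r_target) ]
n = [0.856 × 0.297] / [0.703 × 0.144]
n = 0.254232 / 0.101232 ≈ 2.5114
Items needed = n × 29 = 2.5114 × 29 ≈ 72.83 → round up to 73

73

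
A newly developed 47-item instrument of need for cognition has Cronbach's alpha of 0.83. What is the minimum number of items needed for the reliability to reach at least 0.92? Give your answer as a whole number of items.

n = 0.92(1 − 0.83) / [0.83(1 − 0.92)]
n = 0.1564 / 0.0664 ≈ 2.3554
2.3554 × 47 = 110.70 → 111 items

111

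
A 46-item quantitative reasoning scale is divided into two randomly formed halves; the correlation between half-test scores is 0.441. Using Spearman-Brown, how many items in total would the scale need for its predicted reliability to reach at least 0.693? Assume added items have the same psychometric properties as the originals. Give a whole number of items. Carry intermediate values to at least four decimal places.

Corrected full-test reliability: r_full = 2 × 0.441 / (1 + 0.441) ≈ 0.6121
Solve Spearman-Brown for n: n = 0.693(1 − 0.6121) / [0.6121(1 − 0.693)] = 1.4305
Items = 1.4305 × 46 ≈ 65.80 → 66

66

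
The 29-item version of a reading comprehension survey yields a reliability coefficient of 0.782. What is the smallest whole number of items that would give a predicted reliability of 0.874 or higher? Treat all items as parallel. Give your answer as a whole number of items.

57

n = [0.874 × 0.218] / [0.782 × 0.126]
  = 0.190532 / 0.098532 = 1.9337
Items needed = n × 29 = 1.9337 × 29 ≈ 56.08 → round up to 57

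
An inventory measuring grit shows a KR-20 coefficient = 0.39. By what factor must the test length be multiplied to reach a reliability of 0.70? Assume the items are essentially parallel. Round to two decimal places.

3.65

Spearman-Brown solved for the length factor n:
n = r*(1 − r) / [ r (1 − r*) ]
n = [0.70 × 0.61] / [0.39 × 0.30]
  = 0.4270 / 0.1170 = 3.6496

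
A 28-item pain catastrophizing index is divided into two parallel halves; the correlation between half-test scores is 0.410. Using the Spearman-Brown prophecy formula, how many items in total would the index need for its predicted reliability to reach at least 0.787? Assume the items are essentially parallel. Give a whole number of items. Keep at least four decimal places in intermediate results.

75

Corrected full-test reliability: r_full = 2 × 0.410 / (1 + 0.410) ≈ 0.5816
Solve Spearman-Brown for n: n = 0.787(1 − 0.5816) / [0.5816(1 − 0.787)] = 2.6580
Required items = 2.6580 × 28 = 74.42, so 75 items.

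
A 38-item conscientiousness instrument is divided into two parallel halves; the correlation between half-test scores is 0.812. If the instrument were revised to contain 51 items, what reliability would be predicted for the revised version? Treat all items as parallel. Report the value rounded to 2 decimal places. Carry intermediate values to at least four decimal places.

0.92

Spearman-Brown correction (n = 2): r_full = 2·0.812/(1 + 0.812) = 0.8962
Then adjust to 51 items: n = 51/38 = 1.3421
r_new = n·r_full / (1 + (n − 1)·r_full) = 1.2028 / 1.3066 ≈ 0.9206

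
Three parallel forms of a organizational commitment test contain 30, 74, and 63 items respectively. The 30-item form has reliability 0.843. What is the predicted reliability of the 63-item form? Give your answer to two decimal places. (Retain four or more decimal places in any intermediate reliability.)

0.92

Only the ratio of lengths matters: n = 63/30 = 2.1000
r_{63} = n·r / (1 + (n − 1)·r) = 1.7703 / 1.9273 ≈ 0.9185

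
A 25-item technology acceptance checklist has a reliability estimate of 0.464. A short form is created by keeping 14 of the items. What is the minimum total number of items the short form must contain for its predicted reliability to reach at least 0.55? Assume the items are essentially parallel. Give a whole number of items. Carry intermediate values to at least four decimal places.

Short-form reliability: n = 14/25 = 0.5600; r_14 = n·r/(1+(n−1)r) ≈ 0.3265
Length factor from the short form to reach 0.55: n' = 0.55(1 − 0.3265) / [0.3265(1 − 0.55)] ≈ 2.5212
Items = 2.5212 × 14 ≈ 35.30 → 36

36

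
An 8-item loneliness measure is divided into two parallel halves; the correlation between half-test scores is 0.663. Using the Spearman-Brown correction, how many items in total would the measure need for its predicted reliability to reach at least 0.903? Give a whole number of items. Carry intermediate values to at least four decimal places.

r_full = 2(0.663)/(1 + 0.663) = 0.7974
Solve Spearman-Brown for n: n = 0.903(1 − 0.7974) / [0.7974(1 − 0.903)] = 2.3653
Items = 2.3653 × 8 ≈ 18.92 → 19

19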